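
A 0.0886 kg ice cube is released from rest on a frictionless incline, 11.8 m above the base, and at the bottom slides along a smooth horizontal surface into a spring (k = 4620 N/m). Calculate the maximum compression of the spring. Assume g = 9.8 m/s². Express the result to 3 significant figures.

Gravitational PE at the top equals spring PE at max compression: mgh = ½kx²
x = √(2mgh/k) = √(2 × 0.0886 × 9.8 × 11.8 / 4620) = 0.06660 m

x = 0.0666 m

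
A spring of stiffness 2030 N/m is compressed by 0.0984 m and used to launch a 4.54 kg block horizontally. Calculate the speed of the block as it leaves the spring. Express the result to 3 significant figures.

Spring PE converts entirely to kinetic energy: ½kx² = ½mv²
v = x√(k/m) = 0.0984 × √(2030/4.54) = 2.081 m/s

v = 2.08 m/s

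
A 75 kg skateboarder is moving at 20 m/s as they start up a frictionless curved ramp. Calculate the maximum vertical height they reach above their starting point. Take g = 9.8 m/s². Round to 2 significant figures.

By energy conservation, ½mv² = mgh
h = v²/(2g) = 20²/(2 × 9.8) = 20.41 m

h = 20 m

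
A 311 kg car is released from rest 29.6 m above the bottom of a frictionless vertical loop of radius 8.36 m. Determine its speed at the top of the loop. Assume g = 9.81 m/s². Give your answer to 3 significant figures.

Energy conservation: mgh = ½mv_top² + mg(2r)
v_top² = 2g(h − 2r) = 2(9.81)(29.6 − 16.72) = 252.7
v_top = 15.90 m/s

v = 15.9 m/s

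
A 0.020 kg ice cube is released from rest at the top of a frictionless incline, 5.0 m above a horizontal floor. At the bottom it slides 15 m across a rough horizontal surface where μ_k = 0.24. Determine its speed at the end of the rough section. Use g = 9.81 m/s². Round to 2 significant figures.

v = 5.2 m/s

Energy bookkeeping (friction removes W_f = μ_k N d):
mgh = ½mv² + μ_k m g d
W_f = μ_k mg d = (0.24)(0.020)(9.81)(15) = 0.7063 J
½mv² = mgh − W_f = 0.98100 − 0.7063 = 0.27468 J
v = √(2 × 0.27468/0.020) = 5.241 m/s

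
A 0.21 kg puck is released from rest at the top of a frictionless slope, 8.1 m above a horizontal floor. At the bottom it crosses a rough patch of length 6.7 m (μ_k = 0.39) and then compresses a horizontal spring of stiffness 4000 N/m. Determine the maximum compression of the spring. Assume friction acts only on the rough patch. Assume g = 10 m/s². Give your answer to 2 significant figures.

x = 0.076 m

Initial energy: E₁ = mgh = (0.21)(10)(8.1) = 17.010 J
Friction removes W_f = μ_k mg d = (0.39)(0.21)(10)(6.7) = 5.487 J
Energy reaching the spring: E = 17.010 − 5.487 = 11.523 J
At max compression ½kx² = E ⇒ x = √(2E/k) = √(2 × 11.523/4000) = 0.07590 m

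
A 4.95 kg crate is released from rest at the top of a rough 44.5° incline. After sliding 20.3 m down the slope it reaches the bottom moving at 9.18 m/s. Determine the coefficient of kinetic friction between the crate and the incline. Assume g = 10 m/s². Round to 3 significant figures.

μ_k = 0.692

mgh = ½mv² + μ_k (mg cosθ) L, with h = L sinθ
mgL sinθ = 704.31 J; ½mv² = 208.57 J
W_f = 704.31 − 208.57 = 495.7 J
μ_k = W_f/(mg cosθ · L) = 495.7/(35.31 × 20.3) = 0.6917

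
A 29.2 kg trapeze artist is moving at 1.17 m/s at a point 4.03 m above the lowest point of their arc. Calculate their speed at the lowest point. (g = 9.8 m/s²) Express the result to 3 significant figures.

Energy conservation between the two points: ½mv₀² + mgh = ½mv²
The mass cancels from both sides.
v² = v₀² + 2gh = (1.17)² + 2(9.8)(4.03) = 80.357
v = √80.357 = 8.964 m/s

v = 8.96 m/s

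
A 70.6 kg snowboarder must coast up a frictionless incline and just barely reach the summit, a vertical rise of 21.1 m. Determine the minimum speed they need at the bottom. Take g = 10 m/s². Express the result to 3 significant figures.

At the top they are momentarily at rest, so all KE converts to PE: ½mv² = mgh
v = √(2gh) = √(2 × 10 × 21.1) = 20.54 m/s

v = 20.5 m/s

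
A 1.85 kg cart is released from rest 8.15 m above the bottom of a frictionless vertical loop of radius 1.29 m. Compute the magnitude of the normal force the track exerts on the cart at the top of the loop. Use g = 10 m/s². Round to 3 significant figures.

N = 141 N

Energy from release to top (height 2r): mgh = ½mv_top² + mg(2r)
v_top² = 2g(h − 2r) = 2(10)(8.15 − 2.580) = 111.40 m²/s²
At the top, both N and weight point toward the centre: N + mg = mv_top²/r
N = m(v_top²/r − g) = 1.85(111.40/1.29 − 10) = 141.3 N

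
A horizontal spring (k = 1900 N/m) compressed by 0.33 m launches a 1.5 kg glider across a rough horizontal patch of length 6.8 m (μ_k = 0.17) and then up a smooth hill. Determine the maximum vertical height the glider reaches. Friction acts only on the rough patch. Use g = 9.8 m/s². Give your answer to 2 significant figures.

h = 5.9 m

Spring energy: E₀ = ½kx² = ½(1900)(0.33)² = 103.45 J
Friction: W_f = μ_k mg d = (0.17)(1.5)(9.8)(6.8) = 16.99 J
Energy at base of ramp: E = 103.45 − 16.99 = 86.462 J
At max height all remaining energy is PE: mgh = E ⇒ h = E/(mg) = 86.462/(1.5 × 9.8) = 5.882 m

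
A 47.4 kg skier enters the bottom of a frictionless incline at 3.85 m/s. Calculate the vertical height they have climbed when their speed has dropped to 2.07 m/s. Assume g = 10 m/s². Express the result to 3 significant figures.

h = 0.527 m

Conservation of energy: ½mv₁² = ½mv₂² + mgh
h = (v₁² − v₂²)/(2g) = (3.85² − 2.07²)/(2 × 10) = 0.5269 m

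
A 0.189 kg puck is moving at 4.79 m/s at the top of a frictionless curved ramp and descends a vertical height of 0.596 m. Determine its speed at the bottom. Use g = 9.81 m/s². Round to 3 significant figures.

Mechanical energy is conserved (no friction): ½mv₀² + mgh = ½mv²
v² = v₀² + 2gh = (4.79)² + 2(9.81)(0.596) = 34.638
v = √34.638 = 5.885 m/s

v = 5.89 m/s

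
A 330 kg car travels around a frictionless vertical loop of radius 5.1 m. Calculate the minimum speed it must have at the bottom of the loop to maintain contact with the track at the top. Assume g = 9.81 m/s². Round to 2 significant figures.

v = 16 m/s

At the top: mg = mv_top²/r ⇒ v_top² = gr = 50.03 m²/s²
Energy from bottom to top (height 2r): ½mv_bot² = ½mv_top² + mg(2r)
v_bot² = gr + 4gr = 5gr = 250.2
v_bot = √(5gr) = 15.82 m/s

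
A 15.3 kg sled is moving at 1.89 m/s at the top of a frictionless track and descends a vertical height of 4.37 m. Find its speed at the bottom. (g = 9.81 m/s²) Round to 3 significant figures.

v = 9.45 m/s

Mechanical energy is conserved (no friction): ½mv₀² + mgh = ½mv²
v² = v₀² + 2gh = (1.89)² + 2(9.81)(4.37) = 89.312
v = √89.312 = 9.450 m/s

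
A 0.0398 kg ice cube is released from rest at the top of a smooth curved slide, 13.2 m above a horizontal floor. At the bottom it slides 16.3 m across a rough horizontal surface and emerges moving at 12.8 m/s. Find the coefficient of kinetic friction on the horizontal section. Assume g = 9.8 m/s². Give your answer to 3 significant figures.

μ_k = 0.297

Energy bookkeeping (friction removes W_f = μ_k N d):
mgh = ½mv² + μ_k m g d
mgh = 5.1485 J; ½mv² = 3.2604 J
W_f = 5.1485 − 3.2604 = 1.888 J
μ_k = W_f/(mg·d) = 1.888/(0.3900 × 16.3) = 0.2970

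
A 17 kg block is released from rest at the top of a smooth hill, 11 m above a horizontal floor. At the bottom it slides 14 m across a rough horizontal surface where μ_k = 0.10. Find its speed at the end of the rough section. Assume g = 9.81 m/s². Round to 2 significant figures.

Applying the work–energy principle:
mgh = ½mv² + μ_k m g d
W_f = μ_k mg d = (0.10)(17)(9.81)(14) = 233.5 J
½mv² = mgh − W_f = 1834.5 − 233.5 = 1601.0 J
v = √(2 × 1601.0/17) = 13.72 m/s

v = 14 m/s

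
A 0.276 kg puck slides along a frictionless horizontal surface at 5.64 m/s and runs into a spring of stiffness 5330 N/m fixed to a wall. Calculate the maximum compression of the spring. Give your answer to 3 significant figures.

x = 0.0406 m

Conservation of energy between contact and max compression: ½mv² = ½kx²
x = v√(m/k) = 5.64 × √(0.276/5330) = 0.04059 m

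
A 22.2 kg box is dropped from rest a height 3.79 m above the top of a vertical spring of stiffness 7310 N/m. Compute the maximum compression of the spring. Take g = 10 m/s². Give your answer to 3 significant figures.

Let x be the compression. The total drop is H + x, and the box is instantaneously at rest at max compression, so energy conservation gives:
mg(H + x) = ½kx²
½(7310)x² − (22.2)(10)x − (22.2)(10)(3.79) = 0
3655x² − 222.0x − 841.4 = 0
x = [222.0 + √(49284 + 1.2301e+07)]/(2 × 3655) = 0.5111 m

x = 0.511 m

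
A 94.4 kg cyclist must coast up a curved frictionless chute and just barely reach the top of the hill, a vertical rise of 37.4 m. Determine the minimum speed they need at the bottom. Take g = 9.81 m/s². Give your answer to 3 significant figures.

At the top they are momentarily at rest, so all KE converts to PE: ½mv² = mgh
v = √(2gh) = √(2 × 9.81 × 37.4) = 27.09 m/s

v = 27.1 m/s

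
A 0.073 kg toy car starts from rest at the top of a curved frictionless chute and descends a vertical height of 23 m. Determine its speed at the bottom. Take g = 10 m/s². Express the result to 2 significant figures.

By conservation of mechanical energy, mgh = ½mv²
v = √(2gh) = √(2 × 10 × 23) = √460.00 = 21.45 m/s

v = 21 m/s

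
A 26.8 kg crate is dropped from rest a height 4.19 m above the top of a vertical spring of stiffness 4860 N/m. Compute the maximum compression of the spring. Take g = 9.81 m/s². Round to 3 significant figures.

Measuring PE from the top of the relaxed spring, at max compression the crate has dropped H + x with zero KE, so:
mg(H + x) = ½kx²
½(4860)x² − (26.8)(9.81)x − (26.8)(9.81)(4.19) = 0
2430x² − 262.9x − 1102 = 0
x = [262.9 + √(69121 + 1.0707e+07)]/(2 × 2430) = 0.7296 m

x = 0.730 m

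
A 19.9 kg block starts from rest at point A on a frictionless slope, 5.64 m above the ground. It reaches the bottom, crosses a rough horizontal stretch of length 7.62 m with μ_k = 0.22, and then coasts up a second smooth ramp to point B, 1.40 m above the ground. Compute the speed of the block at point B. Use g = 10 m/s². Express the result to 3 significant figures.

v = 7.16 m/s

Energy at A: mgh₁ = (19.9)(10)(5.64) = 1122.4 J
Friction loss: W_f = μ_k mg d = 333.6 J
At B: ½mv² + mgh₂ = mgh₁ − W_f
½mv² = 1122.4 − 333.6 − 278.60 = 510.16 J
v = √(2 × 510.16/19.9) = 7.160 m/s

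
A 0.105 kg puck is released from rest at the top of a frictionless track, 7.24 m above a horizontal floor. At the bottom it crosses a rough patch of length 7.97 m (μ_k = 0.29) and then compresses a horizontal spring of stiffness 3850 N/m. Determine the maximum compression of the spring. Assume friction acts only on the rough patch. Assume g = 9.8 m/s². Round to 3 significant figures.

Initial energy: E₁ = mgh = (0.105)(9.8)(7.24) = 7.4500 J
Friction removes W_f = μ_k mg d = (0.29)(0.105)(9.8)(7.97) = 2.378 J
Energy reaching the spring: E = 7.4500 − 2.378 = 5.0716 J
At max compression ½kx² = E ⇒ x = √(2E/k) = √(2 × 5.0716/3850) = 0.05133 m

x = 0.0513 m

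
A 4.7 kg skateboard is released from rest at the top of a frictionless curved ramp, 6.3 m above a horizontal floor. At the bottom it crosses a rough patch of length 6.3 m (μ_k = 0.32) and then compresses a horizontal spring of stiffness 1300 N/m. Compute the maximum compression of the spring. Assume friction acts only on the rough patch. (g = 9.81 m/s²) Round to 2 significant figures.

Initial energy: E₁ = mgh = (4.7)(9.81)(6.3) = 290.47 J
Friction removes W_f = μ_k mg d = (0.32)(4.7)(9.81)(6.3) = 92.95 J
Energy reaching the spring: E = 290.47 − 92.95 = 197.52 J
At max compression ½kx² = E ⇒ x = √(2E/k) = √(2 × 197.52/1300) = 0.5513 m

x = 0.55 m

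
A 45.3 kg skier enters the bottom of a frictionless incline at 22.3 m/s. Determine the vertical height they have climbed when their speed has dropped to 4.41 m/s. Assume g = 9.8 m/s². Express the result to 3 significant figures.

h = 24.4 m

Energy balance between the two points: ½mv₁² = ½mv₂² + mgh
h = (v₁² − v₂²)/(2g) = (22.3² − 4.41²)/(2 × 9.8) = 24.38 m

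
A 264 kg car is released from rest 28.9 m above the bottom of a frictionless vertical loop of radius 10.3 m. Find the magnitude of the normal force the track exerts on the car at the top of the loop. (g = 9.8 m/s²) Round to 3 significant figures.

Energy from release to top (height 2r): mgh = ½mv_top² + mg(2r)
v_top² = 2g(h − 2r) = 2(9.8)(28.9 − 20.60) = 162.68 m²/s²
At the top, both N and weight point toward the centre: N + mg = mv_top²/r
N = m(v_top²/r − g) = 264(162.68/10.3 − 9.8) = 1582 N

N = 1580 N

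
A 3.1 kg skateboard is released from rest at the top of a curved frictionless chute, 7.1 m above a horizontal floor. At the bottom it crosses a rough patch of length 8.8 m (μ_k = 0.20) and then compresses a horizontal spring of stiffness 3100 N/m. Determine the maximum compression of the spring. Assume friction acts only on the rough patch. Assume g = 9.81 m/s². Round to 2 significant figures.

Initial energy: E₁ = mgh = (3.1)(9.81)(7.1) = 215.92 J
Friction removes W_f = μ_k mg d = (0.20)(3.1)(9.81)(8.8) = 53.52 J
Energy reaching the spring: E = 215.92 − 53.52 = 162.39 J
At max compression ½kx² = E ⇒ x = √(2E/k) = √(2 × 162.39/3100) = 0.3237 m

x = 0.32 m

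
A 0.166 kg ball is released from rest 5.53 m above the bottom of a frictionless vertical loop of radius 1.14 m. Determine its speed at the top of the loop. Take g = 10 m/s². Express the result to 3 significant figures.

v = 8.06 m/s

Energy conservation: mgh = ½mv_top² + mg(2r)
v_top² = 2g(h − 2r) = 2(10)(5.53 − 2.280) = 65.00
v_top = 8.062 m/s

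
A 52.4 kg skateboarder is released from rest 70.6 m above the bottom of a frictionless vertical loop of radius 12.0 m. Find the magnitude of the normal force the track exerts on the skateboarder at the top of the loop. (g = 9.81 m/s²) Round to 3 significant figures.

Energy from release to top (height 2r): mgh = ½mv_top² + mg(2r)
v_top² = 2g(h − 2r) = 2(9.81)(70.6 − 24.00) = 914.29 m²/s²
At the top, both N and weight point toward the centre: N + mg = mv_top²/r
N = m(v_top²/r − g) = 52.4(914.29/12.0 − 9.81) = 3478 N

N = 3480 N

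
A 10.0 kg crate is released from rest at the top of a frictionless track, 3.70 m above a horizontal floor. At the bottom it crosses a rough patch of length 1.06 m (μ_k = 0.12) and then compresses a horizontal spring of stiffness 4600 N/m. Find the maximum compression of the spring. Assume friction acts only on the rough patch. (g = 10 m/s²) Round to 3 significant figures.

x = 0.394 m

Initial energy: E₁ = mgh = (10.0)(10)(3.70) = 370.00 J
Friction removes W_f = μ_k mg d = (0.12)(10.0)(10)(1.06) = 12.72 J
Energy reaching the spring: E = 370.00 − 12.72 = 357.28 J
At max compression ½kx² = E ⇒ x = √(2E/k) = √(2 × 357.28/4600) = 0.3941 m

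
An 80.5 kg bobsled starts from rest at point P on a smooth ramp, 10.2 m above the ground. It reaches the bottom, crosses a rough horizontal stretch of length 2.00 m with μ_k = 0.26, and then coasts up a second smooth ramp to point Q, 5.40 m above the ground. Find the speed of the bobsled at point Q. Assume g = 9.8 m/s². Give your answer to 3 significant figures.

Energy at P: mgh₁ = (80.5)(9.8)(10.2) = 8046.8 J
Friction loss: W_f = μ_k mg d = 410.2 J
At Q: ½mv² + mgh₂ = mgh₁ − W_f
½mv² = 8046.8 − 410.2 − 4260.1 = 3376.5 J
v = √(2 × 3376.5/80.5) = 9.159 m/s

v = 9.16 m/s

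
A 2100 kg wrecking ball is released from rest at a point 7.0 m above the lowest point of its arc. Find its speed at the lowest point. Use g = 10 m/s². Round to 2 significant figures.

v = 12 m/s

Energy conservation between the two points: mgh = ½mv²
v = √(2gh) = √(2 × 10 × 7.0) = √140.00 = 11.83 m/s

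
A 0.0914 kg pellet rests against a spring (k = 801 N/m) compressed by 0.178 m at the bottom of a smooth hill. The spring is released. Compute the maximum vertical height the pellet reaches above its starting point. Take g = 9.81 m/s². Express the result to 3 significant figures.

All spring PE becomes gravitational PE at the highest point: ½kx² = mgh
h = kx²/(2mg) = (801)(0.178)²/(2 × 0.0914 × 9.81) = 14.15 m

h = 14.2 m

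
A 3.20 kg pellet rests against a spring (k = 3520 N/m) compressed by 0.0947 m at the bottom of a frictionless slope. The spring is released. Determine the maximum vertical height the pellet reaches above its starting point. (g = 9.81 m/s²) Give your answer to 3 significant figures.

At maximum height the pellet is at rest, so ½kx² = mgh
h = kx²/(2mg) = (3520)(0.0947)²/(2 × 3.20 × 9.81) = 0.5028 m

h = 0.503 m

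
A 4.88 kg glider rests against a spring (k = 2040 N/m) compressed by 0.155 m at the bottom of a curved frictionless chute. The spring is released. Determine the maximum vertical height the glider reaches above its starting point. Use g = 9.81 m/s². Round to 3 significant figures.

h = 0.512 m

At maximum height the glider is at rest, so ½kx² = mgh
h = kx²/(2mg) = (2040)(0.155)²/(2 × 4.88 × 9.81) = 0.5119 m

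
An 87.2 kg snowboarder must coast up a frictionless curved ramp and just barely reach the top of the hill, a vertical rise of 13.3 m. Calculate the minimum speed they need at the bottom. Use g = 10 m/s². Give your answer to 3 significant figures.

At the top they are momentarily at rest, so all KE converts to PE: ½mv² = mgh
v = √(2gh) = √(2 × 10 × 13.3) = 16.31 m/s

v = 16.3 m/s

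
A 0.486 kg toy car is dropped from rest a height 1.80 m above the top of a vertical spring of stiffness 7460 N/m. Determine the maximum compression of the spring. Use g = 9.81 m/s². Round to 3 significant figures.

Let x be the compression. The total drop is H + x, and the car is instantaneously at rest at max compression, so energy conservation gives:
mg(H + x) = ½kx²
½(7460)x² − (0.486)(9.81)x − (0.486)(9.81)(1.80) = 0
3730x² − 4.768x − 8.582 = 0
x = [4.768 + √(22.73 + 128040)]/(2 × 3730) = 0.04861 m

x = 0.0486 m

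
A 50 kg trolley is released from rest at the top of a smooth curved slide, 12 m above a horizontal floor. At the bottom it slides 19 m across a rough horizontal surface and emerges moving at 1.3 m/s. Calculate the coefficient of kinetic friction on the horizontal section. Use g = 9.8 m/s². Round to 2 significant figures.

Energy at the top = energy at the end + work done against friction:
mgh = ½mv² + μ_k m g d
mgh = 5880.0 J; ½mv² = 42.250 J
W_f = 5880.0 − 42.250 = 5838 J
μ_k = W_f/(mg·d) = 5838/(490.0 × 19) = 0.6270

μ_k = 0.63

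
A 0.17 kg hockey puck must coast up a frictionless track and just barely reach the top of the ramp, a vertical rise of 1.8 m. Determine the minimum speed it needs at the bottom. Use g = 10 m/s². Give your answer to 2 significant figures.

v = 6.0 m/s

At the top it is momentarily at rest, so all KE converts to PE: ½mv² = mgh
v = √(2gh) = √(2 × 10 × 1.8) = 6.000 m/s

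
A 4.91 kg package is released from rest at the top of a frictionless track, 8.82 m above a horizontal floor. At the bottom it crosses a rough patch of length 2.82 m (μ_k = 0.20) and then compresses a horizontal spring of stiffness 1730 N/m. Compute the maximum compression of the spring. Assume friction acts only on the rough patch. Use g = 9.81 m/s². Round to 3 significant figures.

x = 0.678 m

Initial energy: E₁ = mgh = (4.91)(9.81)(8.82) = 424.83 J
Friction removes W_f = μ_k mg d = (0.20)(4.91)(9.81)(2.82) = 27.17 J
Energy reaching the spring: E = 424.83 − 27.17 = 397.67 J
At max compression ½kx² = E ⇒ x = √(2E/k) = √(2 × 397.67/1730) = 0.6780 m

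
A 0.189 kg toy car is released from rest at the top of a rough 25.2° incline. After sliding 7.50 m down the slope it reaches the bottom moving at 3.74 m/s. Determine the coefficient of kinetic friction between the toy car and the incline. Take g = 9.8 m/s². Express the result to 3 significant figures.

μ_k = 0.365

Energy balance down the incline: mg L sinθ − ½mv² = μ_k (mg cosθ) L
mgL sinθ = 5.9147 J; ½mv² = 1.3218 J
W_f = 5.9147 − 1.3218 = 4.593 J
μ_k = W_f/(mg cosθ · L) = 4.593/(1.676 × 7.50) = 0.3654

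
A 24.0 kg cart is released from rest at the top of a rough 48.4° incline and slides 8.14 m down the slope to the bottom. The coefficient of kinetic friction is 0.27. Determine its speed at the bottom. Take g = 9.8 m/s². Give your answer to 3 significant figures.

v = 9.52 m/s

Taking the bottom as reference, mgh = ½mv² + μ_k N L with h = L sinθ, N = mg cosθ:
mgh = mgL sinθ = (24.0)(9.8)(8.14)sin48.4° = 1431.7 J
W_f = μ_k mg cosθ · L = (0.27)(24.0)(9.8)cos48.4°·8.14 = 343.2 J
½mv² = 1431.7 − 343.2 = 1088.5 J
v = √(2 × 1088.5/24.0) = 9.524 m/s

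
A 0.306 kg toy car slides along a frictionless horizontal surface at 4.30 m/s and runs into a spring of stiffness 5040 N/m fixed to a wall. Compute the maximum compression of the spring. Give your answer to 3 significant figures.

At max compression the car is momentarily at rest: ½mv² = ½kx²
x = v√(m/k) = 4.30 × √(0.306/5040) = 0.03351 m

x = 0.0335 m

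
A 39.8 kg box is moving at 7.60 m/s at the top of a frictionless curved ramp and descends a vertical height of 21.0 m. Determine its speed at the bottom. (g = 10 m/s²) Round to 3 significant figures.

v = 21.9 m/s

Equating total energy at the two states: ½mv₀² + mgh = ½mv²
v² = v₀² + 2gh = (7.60)² + 2(10)(21.0) = 477.76
v = √477.76 = 21.86 m/s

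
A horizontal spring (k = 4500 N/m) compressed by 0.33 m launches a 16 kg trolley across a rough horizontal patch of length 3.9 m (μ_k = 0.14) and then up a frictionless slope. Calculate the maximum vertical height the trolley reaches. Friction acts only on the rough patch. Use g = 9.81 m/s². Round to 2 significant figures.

h = 1.0 m

Spring energy: E₀ = ½kx² = ½(4500)(0.33)² = 245.03 J
Friction: W_f = μ_k mg d = (0.14)(16)(9.81)(3.9) = 85.70 J
Energy at base of ramp: E = 245.03 − 85.70 = 159.32 J
At max height all remaining energy is PE: mgh = E ⇒ h = E/(mg) = 159.32/(16 × 9.81) = 1.015 m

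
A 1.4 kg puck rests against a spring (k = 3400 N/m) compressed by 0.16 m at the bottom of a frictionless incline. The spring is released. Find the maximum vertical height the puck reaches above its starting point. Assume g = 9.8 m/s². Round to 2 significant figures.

h = 3.2 m

At maximum height the puck is at rest, so ½kx² = mgh
h = kx²/(2mg) = (3400)(0.16)²/(2 × 1.4 × 9.8) = 3.172 m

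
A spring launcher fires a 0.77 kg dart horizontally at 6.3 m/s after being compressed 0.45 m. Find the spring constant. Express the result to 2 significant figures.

k = 150 N/m

Spring PE at full compression equals KE at release: ½kx² = ½mv²
k = mv²/x² = (0.77)(6.3)²/(0.45)² = 150.9 N/m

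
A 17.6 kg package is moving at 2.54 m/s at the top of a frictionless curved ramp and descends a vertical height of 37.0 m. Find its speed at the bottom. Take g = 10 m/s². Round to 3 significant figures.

v = 27.3 m/s

Energy conservation between the two points: ½mv₀² + mgh = ½mv²
The mass cancels from both sides.
v² = v₀² + 2gh = (2.54)² + 2(10)(37.0) = 746.45
v = √746.45 = 27.32 m/s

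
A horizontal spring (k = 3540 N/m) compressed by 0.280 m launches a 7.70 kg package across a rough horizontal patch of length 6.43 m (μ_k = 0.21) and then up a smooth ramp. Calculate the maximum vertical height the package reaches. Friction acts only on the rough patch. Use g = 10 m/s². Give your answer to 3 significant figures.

Spring energy: E₀ = ½kx² = ½(3540)(0.280)² = 138.77 J
Friction: W_f = μ_k mg d = (0.21)(7.70)(10)(6.43) = 104.0 J
Energy at base of ramp: E = 138.77 − 104.0 = 34.795 J
At max height all remaining energy is PE: mgh = E ⇒ h = E/(mg) = 34.795/(7.70 × 10) = 0.4519 m

h = 0.452 m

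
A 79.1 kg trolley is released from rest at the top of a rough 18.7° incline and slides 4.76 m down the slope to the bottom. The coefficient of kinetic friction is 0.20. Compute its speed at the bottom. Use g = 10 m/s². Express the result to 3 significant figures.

Work–energy: mg(L sinθ) − μ_k(mg cosθ)L = ½mv²
mgh = mgL sinθ = (79.1)(10)(4.76)sin18.7° = 1207.2 J
W_f = μ_k mg cosθ · L = (0.20)(79.1)(10)cos18.7°·4.76 = 713.3 J
½mv² = 1207.2 − 713.3 = 493.88 J
v = √(2 × 493.88/79.1) = 3.534 m/s

v = 3.53 m/s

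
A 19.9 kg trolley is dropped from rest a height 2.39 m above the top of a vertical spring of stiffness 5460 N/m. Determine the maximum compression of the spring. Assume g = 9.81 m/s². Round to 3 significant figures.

x = 0.451 m

Take the reference level at the top of the uncompressed spring. At max compression the trolley has fallen H + x and is momentarily at rest:
mg(H + x) = ½kx²
½(5460)x² − (19.9)(9.81)x − (19.9)(9.81)(2.39) = 0
2730x² − 195.2x − 466.6 = 0
x = [195.2 + √(38110 + 5.0950e+06)]/(2 × 2730) = 0.4507 m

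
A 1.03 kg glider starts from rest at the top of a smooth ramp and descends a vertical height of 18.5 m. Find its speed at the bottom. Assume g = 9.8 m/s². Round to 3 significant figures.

Energy conservation between the two points: mgh = ½mv²
v = √(2gh) = √(2 × 9.8 × 18.5) = √362.60 = 19.04 m/s

v = 19.0 m/s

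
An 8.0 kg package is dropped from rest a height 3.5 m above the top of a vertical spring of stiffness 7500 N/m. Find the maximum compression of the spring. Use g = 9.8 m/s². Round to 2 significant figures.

Measuring PE from the top of the relaxed spring, at max compression the package has dropped H + x with zero KE, so:
mg(H + x) = ½kx²
½(7500)x² − (8.0)(9.8)x − (8.0)(9.8)(3.5) = 0
3750x² − 78.40x − 274.4 = 0
x = [78.40 + √(6147 + 4.1160e+06)]/(2 × 3750) = 0.2812 m

x = 0.28 m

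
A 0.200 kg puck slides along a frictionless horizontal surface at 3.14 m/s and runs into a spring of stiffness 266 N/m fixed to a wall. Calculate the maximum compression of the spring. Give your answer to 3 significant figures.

At max compression the puck is momentarily at rest: ½mv² = ½kx²
x = v√(m/k) = 3.14 × √(0.200/266) = 0.08610 m

x = 0.0861 m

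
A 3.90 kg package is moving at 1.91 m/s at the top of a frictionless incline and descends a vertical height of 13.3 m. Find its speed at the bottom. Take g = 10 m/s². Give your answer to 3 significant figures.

Energy conservation between the two points: ½mv₀² + mgh = ½mv²
v² = v₀² + 2gh = (1.91)² + 2(10)(13.3) = 269.65
v = √269.65 = 16.42 m/s

v = 16.4 m/s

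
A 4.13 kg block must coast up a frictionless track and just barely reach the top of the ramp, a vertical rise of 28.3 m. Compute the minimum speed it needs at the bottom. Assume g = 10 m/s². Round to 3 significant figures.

At the top it is momentarily at rest, so all KE converts to PE: ½mv² = mgh
v = √(2gh) = √(2 × 10 × 28.3) = 23.79 m/s

v = 23.8 m/s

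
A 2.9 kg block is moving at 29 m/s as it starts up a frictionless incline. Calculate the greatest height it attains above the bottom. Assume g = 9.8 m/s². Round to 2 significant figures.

By energy conservation, ½mv² = mgh
h = v²/(2g) = 29²/(2 × 9.8) = 42.91 m

h = 43 m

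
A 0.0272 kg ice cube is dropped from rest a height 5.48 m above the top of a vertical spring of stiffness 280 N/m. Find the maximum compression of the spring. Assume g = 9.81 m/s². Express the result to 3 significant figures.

x = 0.103 m

Measuring PE from the top of the relaxed spring, at max compression the cube has dropped H + x with zero KE, so:
mg(H + x) = ½kx²
½(280)x² − (0.0272)(9.81)x − (0.0272)(9.81)(5.48) = 0
140.0x² − 0.2668x − 1.462 = 0
x = [0.2668 + √(0.07120 + 818.85)]/(2 × 140.0) = 0.1032 m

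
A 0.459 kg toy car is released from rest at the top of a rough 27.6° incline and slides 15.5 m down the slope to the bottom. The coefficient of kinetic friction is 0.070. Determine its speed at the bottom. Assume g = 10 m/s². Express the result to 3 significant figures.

v = 11.2 m/s

Taking the bottom as reference, mgh = ½mv² + μ_k N L with h = L sinθ, N = mg cosθ:
mgh = mgL sinθ = (0.459)(10)(15.5)sin27.6° = 32.961 J
W_f = μ_k mg cosθ · L = (0.070)(0.459)(10)cos27.6°·15.5 = 4.413 J
½mv² = 32.961 − 4.413 = 28.548 J
v = √(2 × 28.548/0.459) = 11.15 m/s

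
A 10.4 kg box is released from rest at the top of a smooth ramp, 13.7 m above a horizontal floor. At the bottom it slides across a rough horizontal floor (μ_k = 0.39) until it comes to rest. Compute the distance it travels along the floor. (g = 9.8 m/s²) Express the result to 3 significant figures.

Energy at the top = energy at the end + work done against friction:
At rest all PE has been dissipated by friction: mgh = μ_k m g d
d = h/μ_k = 13.7/0.39 = 35.13 m

d = 35.1 m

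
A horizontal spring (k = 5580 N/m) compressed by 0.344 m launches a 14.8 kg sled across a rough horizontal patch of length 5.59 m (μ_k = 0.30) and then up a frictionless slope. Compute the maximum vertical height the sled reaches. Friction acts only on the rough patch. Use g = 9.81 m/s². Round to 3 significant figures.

h = 0.597 m

Spring energy: E₀ = ½kx² = ½(5580)(0.344)² = 330.16 J
Friction: W_f = μ_k mg d = (0.30)(14.8)(9.81)(5.59) = 243.5 J
Energy at base of ramp: E = 330.16 − 243.5 = 86.677 J
At max height all remaining energy is PE: mgh = E ⇒ h = E/(mg) = 86.677/(14.8 × 9.81) = 0.5970 m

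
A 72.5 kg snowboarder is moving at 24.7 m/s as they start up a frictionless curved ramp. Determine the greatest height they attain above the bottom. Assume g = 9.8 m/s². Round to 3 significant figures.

Setting KE at the bottom equal to PE gained: ½mv² = mgh
h = v²/(2g) = 24.7²/(2 × 9.8) = 31.13 m

h = 31.1 m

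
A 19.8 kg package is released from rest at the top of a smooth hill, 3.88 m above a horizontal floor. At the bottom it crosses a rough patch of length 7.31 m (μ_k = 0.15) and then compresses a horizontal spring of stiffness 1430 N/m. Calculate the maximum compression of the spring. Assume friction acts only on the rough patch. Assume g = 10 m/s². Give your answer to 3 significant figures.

Initial energy: E₁ = mgh = (19.8)(10)(3.88) = 768.24 J
Friction removes W_f = μ_k mg d = (0.15)(19.8)(10)(7.31) = 217.1 J
Energy reaching the spring: E = 768.24 − 217.1 = 551.13 J
At max compression ½kx² = E ⇒ x = √(2E/k) = √(2 × 551.13/1430) = 0.8780 m

x = 0.878 m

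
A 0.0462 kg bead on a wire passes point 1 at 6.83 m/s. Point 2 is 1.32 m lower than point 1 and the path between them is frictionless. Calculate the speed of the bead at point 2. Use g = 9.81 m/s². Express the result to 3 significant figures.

Mechanical energy is conserved (no friction): ½mv₀² + mgh = ½mv²
v² = v₀² + 2gh = (6.83)² + 2(9.81)(1.32) = 72.547
v = √72.547 = 8.517 m/s

v = 8.52 m/s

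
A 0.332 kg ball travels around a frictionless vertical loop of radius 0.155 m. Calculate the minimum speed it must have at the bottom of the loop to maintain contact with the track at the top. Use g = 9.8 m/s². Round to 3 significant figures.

v = 2.76 m/s

At the top: mg = mv_top²/r ⇒ v_top² = gr = 1.519 m²/s²
Energy from bottom to top (height 2r): ½mv_bot² = ½mv_top² + mg(2r)
v_bot² = gr + 4gr = 5gr = 7.595
v_bot = √(5gr) = 2.756 m/s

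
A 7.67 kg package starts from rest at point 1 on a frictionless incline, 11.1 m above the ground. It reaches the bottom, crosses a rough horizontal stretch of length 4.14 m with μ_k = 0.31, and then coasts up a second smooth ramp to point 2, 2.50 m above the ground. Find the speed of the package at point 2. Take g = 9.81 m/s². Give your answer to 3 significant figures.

v = 12.0 m/s

Energy at 1: mgh₁ = (7.67)(9.81)(11.1) = 835.19 J
Friction loss: W_f = μ_k mg d = 96.57 J
At 2: ½mv² + mgh₂ = mgh₁ − W_f
½mv² = 835.19 − 96.57 − 188.11 = 550.52 J
v = √(2 × 550.52/7.67) = 11.98 m/s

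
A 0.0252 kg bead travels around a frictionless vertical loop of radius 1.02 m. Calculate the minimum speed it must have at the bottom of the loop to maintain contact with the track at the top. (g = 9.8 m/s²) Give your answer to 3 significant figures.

At the top: mg = mv_top²/r ⇒ v_top² = gr = 9.996 m²/s²
Energy from bottom to top (height 2r): ½mv_bot² = ½mv_top² + mg(2r)
v_bot² = gr + 4gr = 5gr = 49.98
v_bot = √(5gr) = 7.070 m/s

v = 7.07 m/s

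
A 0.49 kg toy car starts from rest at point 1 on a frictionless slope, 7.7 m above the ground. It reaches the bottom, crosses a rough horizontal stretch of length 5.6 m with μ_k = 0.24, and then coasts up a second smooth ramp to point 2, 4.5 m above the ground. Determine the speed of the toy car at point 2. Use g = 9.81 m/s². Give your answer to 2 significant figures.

v = 6.0 m/s

Energy at 1: mgh₁ = (0.49)(9.81)(7.7) = 37.013 J
Friction loss: W_f = μ_k mg d = 6.460 J
At 2: ½mv² + mgh₂ = mgh₁ − W_f
½mv² = 37.013 − 6.460 − 21.631 = 8.9216 J
v = √(2 × 8.9216/0.49) = 6.034 m/s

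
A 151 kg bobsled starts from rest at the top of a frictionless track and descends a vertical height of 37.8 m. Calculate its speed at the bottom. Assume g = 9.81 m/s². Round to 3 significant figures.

Equating total energy at the two states: mgh = ½mv²
The mass cancels from both sides.
v = √(2gh) = √(2 × 9.81 × 37.8) = √741.64 = 27.23 m/s

v = 27.2 m/s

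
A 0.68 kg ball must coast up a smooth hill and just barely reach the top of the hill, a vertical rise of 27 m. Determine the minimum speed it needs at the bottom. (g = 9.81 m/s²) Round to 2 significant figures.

At the top it is momentarily at rest, so all KE converts to PE: ½mv² = mgh
v = √(2gh) = √(2 × 9.81 × 27) = 23.02 m/s

v = 23 m/s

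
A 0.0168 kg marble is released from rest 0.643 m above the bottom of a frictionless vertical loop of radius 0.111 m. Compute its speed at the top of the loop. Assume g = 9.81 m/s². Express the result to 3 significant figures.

Energy conservation: mgh = ½mv_top² + mg(2r)
v_top² = 2g(h − 2r) = 2(9.81)(0.643 − 0.2220) = 8.260
v_top = 2.874 m/s

v = 2.87 m/s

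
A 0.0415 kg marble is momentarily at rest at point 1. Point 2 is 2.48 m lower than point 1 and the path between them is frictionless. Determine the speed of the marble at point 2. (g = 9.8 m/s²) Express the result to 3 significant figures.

v = 6.97 m/s

Equating total energy at the two states: mgh = ½mv²
v = √(2gh) = √(2 × 9.8 × 2.48) = √48.608 = 6.972 m/s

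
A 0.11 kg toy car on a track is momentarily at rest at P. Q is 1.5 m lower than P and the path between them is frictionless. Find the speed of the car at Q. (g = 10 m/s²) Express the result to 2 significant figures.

v = 5.5 m/s

Mechanical energy is conserved (no friction): mgh = ½mv²
v = √(2gh) = √(2 × 10 × 1.5) = √30.000 = 5.477 m/s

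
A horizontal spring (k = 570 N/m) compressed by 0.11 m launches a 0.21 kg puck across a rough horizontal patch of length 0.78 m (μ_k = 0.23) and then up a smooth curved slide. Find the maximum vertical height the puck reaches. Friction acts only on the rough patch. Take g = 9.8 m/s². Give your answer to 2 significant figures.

h = 1.5 m

Spring energy: E₀ = ½kx² = ½(570)(0.11)² = 3.4485 J
Friction: W_f = μ_k mg d = (0.23)(0.21)(9.8)(0.78) = 0.3692 J
Energy at base of ramp: E = 3.4485 − 0.3692 = 3.0793 J
At max height all remaining energy is PE: mgh = E ⇒ h = E/(mg) = 3.0793/(0.21 × 9.8) = 1.496 m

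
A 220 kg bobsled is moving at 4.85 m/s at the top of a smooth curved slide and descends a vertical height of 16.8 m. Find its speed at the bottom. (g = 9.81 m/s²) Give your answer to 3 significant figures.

v = 18.8 m/s

Energy conservation between the two points: ½mv₀² + mgh = ½mv²
v² = v₀² + 2gh = (4.85)² + 2(9.81)(16.8) = 353.14
v = √353.14 = 18.79 m/s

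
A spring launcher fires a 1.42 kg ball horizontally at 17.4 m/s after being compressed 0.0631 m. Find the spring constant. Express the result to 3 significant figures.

Spring PE at full compression equals KE at release: ½kx² = ½mv²
k = mv²/x² = (1.42)(17.4)²/(0.0631)² = 107976 N/m

k = 108000 N/m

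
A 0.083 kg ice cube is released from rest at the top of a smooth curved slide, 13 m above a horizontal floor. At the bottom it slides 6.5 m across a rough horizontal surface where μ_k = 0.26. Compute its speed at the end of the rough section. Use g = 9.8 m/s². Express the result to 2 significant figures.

Energy bookkeeping (friction removes W_f = μ_k N d):
mgh = ½mv² + μ_k m g d
W_f = μ_k mg d = (0.26)(0.083)(9.8)(6.5) = 1.375 J
½mv² = mgh − W_f = 10.574 − 1.375 = 9.1996 J
v = √(2 × 9.1996/0.083) = 14.89 m/s

v = 15 m/s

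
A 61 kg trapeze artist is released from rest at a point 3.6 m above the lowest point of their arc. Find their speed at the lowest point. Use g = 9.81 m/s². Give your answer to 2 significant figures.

v = 8.4 m/s

Equating total energy at the two states: mgh = ½mv²
v = √(2gh) = √(2 × 9.81 × 3.6) = √70.632 = 8.404 m/s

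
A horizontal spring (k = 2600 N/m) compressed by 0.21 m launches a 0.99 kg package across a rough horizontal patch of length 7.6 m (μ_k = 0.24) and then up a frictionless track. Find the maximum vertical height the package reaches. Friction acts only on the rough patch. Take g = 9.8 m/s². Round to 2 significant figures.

Spring energy: E₀ = ½kx² = ½(2600)(0.21)² = 57.330 J
Friction: W_f = μ_k mg d = (0.24)(0.99)(9.8)(7.6) = 17.70 J
Energy at base of ramp: E = 57.330 − 17.70 = 39.634 J
At max height all remaining energy is PE: mgh = E ⇒ h = E/(mg) = 39.634/(0.99 × 9.8) = 4.085 m

h = 4.1 m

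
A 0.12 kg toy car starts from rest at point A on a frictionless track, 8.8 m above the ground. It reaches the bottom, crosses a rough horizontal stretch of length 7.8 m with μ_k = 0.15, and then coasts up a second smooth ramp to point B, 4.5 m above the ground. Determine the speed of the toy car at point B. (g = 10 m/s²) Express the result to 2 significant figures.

Energy at A: mgh₁ = (0.12)(10)(8.8) = 10.560 J
Friction loss: W_f = μ_k mg d = 1.404 J
At B: ½mv² + mgh₂ = mgh₁ − W_f
½mv² = 10.560 − 1.404 − 5.4000 = 3.7560 J
v = √(2 × 3.7560/0.12) = 7.912 m/s

v = 7.9 m/s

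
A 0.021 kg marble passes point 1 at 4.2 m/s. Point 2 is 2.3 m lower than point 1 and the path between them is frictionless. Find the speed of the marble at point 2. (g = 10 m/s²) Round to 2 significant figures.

v = 8.0 m/s

Equating total energy at the two states: ½mv₀² + mgh = ½mv²
v² = v₀² + 2gh = (4.2)² + 2(10)(2.3) = 63.640
v = √63.640 = 7.977 m/s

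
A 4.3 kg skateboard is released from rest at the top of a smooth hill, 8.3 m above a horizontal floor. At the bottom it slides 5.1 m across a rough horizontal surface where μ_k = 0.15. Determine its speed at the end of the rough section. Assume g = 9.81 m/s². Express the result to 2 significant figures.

Energy bookkeeping (friction removes W_f = μ_k N d):
mgh = ½mv² + μ_k m g d
W_f = μ_k mg d = (0.15)(4.3)(9.81)(5.1) = 32.27 J
½mv² = mgh − W_f = 350.12 − 32.27 = 317.85 J
v = √(2 × 317.85/4.3) = 12.16 m/s

v = 12 m/s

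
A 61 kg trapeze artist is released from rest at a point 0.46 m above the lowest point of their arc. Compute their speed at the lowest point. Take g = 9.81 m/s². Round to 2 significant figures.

Mechanical energy is conserved (no friction): mgh = ½mv²
The mass cancels from both sides.
v = √(2gh) = √(2 × 9.81 × 0.46) = √9.0252 = 3.004 m/s

v = 3.0 m/s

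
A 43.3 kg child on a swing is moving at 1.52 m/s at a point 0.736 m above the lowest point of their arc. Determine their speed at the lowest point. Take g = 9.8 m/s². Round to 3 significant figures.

v = 4.09 m/s

Energy conservation between the two points: ½mv₀² + mgh = ½mv²
v² = v₀² + 2gh = (1.52)² + 2(9.8)(0.736) = 16.736
v = √16.736 = 4.091 m/s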